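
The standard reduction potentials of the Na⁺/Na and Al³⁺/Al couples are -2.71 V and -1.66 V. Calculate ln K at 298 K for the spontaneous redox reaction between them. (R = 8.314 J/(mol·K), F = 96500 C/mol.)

ln K = 122.7

E°_cell = -1.66 − (-2.71) = 1.05 V, with n = 3 electrons transferred.
At equilibrium E = 0, so the Nernst equation gives ln K = nFE°/RT = (3)(96500)(1.05)/((8.314)(298)) = 122.69.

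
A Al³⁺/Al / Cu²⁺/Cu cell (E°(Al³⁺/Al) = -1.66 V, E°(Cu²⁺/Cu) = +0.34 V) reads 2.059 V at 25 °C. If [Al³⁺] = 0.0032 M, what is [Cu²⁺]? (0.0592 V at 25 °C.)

2.1 M

From the Nernst equation, log Q = n(E° − E)/0.0592 = 6(2.00 − 2.059)/0.0592 = -5.980, so Q = 1.05 × 10^-6.
With Q = [Al³⁺]^2/[Cu²⁺]^3 and the known concentrations, [Cu²⁺]^3 in the denominator gives [Cu²⁺] = 2.1 M.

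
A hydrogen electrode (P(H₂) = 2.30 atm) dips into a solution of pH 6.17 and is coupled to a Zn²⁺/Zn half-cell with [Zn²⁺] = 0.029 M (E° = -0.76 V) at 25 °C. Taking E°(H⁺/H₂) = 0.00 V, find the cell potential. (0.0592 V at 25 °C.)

0.43 V

The hydrogen couple is the cathode, so E°_cell = 0.76 V; n = 2.
[H⁺] = 10^(−6.17) = 6.8 × 10^-7 M, and Q = [Zn²⁺]·P(H₂) / [H⁺]^2 = 1.46 × 10^11.
E = E° − (0.0592/2) log Q = 0.76 − (0.0592/2)(11.164) = 0.430 V.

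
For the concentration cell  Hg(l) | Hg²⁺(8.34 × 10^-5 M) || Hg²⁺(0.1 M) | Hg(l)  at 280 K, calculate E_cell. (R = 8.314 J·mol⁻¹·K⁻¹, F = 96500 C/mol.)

Both half-cells are Hg²⁺/Hg, so E°_cell = 0. The concentrated side is the cathode; the cell reaction moves Hg²⁺ from high to low concentration with n = 2.
Q = [Hg²⁺]_dilute/[Hg²⁺]_conc = 8.34 × 10^-5/0.1 = 8.34 × 10^-4.
E = 0 − (RT/nF) ln Q = −((8.314×280)/(2×96500))(-7.089) = 0.0855 V.

0.086 V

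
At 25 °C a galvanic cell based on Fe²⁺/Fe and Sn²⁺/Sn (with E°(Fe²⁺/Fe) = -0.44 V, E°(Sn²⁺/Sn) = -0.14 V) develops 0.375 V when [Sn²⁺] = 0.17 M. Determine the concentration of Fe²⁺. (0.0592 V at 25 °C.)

From the Nernst equation, log Q = n(E° − E)/0.0592 = 2(0.30 − 0.375)/0.0592 = -2.534, so Q = 0.00293.
With Q = [Fe²⁺]/[Sn²⁺] and the known concentrations, [Fe²⁺] in the numerator gives [Fe²⁺] = 5 × 10^-4 M.

5 × 10^-4 M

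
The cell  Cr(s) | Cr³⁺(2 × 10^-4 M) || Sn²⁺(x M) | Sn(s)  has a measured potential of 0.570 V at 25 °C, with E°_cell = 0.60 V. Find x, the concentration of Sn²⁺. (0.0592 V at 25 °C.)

From the Nernst equation, log Q = n(E° − E)/0.0592 = 6(0.60 − 0.570)/0.0592 = 3.041, so Q = 1100.
With Q = [Cr³⁺]^2/[Sn²⁺]^3 and the known concentrations, [Sn²⁺]^3 in the denominator gives [Sn²⁺] = 3.3 × 10^-4 M.

3.3 × 10^-4 M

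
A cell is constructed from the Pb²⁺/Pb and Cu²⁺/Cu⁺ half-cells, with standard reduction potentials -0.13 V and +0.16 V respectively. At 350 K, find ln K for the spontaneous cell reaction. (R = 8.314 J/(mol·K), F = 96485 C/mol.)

ln K = 19.2

E°_cell = +0.16 − (-0.13) = 0.29 V, with n = 2 electrons transferred.
At equilibrium E = 0, so the Nernst equation gives ln K = nFE°/RT = (2)(96485)(0.29)/((8.314)(350)) = 19.23.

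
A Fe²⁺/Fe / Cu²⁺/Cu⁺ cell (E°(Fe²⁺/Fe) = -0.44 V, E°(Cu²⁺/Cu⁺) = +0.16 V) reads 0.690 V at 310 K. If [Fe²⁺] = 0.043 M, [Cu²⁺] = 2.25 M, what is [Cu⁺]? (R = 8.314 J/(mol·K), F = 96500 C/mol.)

From the Nernst equation, ln Q = nF(E° − E)/RT = 2×96500×(0.60 − 0.690)/(8.314×310) = -6.740, so Q = 0.00118.
With Q = [Fe²⁺]·[Cu⁺]^2/[Cu²⁺]^2 and the known concentrations, [Cu⁺]^2 in the numerator gives [Cu⁺] = 0.37 M.

0.37 M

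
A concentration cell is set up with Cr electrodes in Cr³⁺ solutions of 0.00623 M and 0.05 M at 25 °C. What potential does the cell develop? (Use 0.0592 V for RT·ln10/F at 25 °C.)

Both half-cells are Cr³⁺/Cr, so E°_cell = 0. The concentrated side is the cathode; the cell reaction moves Cr³⁺ from high to low concentration with n = 3.
Q = [Cr³⁺]_dilute/[Cr³⁺]_conc = 0.00623/0.05 = 0.125.
E = 0 − (0.0592/3) log Q = −(0.0592/3)(-0.904) = 0.0178 V.

0.018 V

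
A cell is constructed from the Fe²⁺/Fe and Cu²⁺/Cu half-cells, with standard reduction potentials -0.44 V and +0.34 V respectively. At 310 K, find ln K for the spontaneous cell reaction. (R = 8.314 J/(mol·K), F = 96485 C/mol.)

E°_cell = +0.34 − (-0.44) = 0.78 V, with n = 2 electrons transferred.
At equilibrium E = 0, so the Nernst equation gives ln K = nFE°/RT = (2)(96485)(0.78)/((8.314)(310)) = 58.40.

ln K = 58.4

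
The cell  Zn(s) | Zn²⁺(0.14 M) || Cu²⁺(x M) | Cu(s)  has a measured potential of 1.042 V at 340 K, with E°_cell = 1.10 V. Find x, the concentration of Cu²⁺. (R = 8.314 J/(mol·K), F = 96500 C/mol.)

From the Nernst equation, ln Q = nF(E° − E)/RT = 2×96500×(1.10 − 1.042)/(8.314×340) = 3.960, so Q = 52.5.
With Q = [Zn²⁺]/[Cu²⁺] and the known concentrations, [Cu²⁺] in the denominator gives [Cu²⁺] = 0.0027 M.

0.0027 M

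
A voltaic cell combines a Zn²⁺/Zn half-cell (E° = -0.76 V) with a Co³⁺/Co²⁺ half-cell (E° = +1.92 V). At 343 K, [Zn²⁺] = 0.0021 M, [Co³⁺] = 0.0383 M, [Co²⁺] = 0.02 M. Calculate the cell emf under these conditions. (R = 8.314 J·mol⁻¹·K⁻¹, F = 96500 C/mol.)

2.79 V

The Co³⁺/Co²⁺ couple has the higher reduction potential and acts as the cathode, so E°_cell = +1.92 − (-0.76) = 2.68 V.
Balancing electrons gives n = 2; the reaction quotient is Q = [Zn²⁺]·[Co²⁺]^2/[Co³⁺]^2 = 5.73 × 10^-4.
E = E° − (RT/nF) ln Q = 2.68 − (8.314×343)/(2×96500) × (-7.465) = 2.680 + 0.110 = 2.790 V.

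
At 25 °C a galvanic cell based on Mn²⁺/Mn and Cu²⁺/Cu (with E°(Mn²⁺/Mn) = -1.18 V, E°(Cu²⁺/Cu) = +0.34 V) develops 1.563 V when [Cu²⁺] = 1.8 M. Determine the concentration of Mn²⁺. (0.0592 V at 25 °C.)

From the Nernst equation, log Q = n(E° − E)/0.0592 = 2(1.52 − 1.563)/0.0592 = -1.453, so Q = 0.0353.
With Q = [Mn²⁺]/[Cu²⁺] and the known concentrations, [Mn²⁺] in the numerator gives [Mn²⁺] = 0.063 M.

0.063 M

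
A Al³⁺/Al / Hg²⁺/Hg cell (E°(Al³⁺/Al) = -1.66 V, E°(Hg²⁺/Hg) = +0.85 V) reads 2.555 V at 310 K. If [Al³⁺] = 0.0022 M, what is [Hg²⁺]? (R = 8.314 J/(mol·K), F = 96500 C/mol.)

From the Nernst equation, ln Q = nF(E° − E)/RT = 6×96500×(2.51 − 2.555)/(8.314×310) = -10.109, so Q = 4.07 × 10^-5.
With Q = [Al³⁺]^2/[Hg²⁺]^3 and the known concentrations, [Hg²⁺]^3 in the denominator gives [Hg²⁺] = 0.49 M.

0.49 M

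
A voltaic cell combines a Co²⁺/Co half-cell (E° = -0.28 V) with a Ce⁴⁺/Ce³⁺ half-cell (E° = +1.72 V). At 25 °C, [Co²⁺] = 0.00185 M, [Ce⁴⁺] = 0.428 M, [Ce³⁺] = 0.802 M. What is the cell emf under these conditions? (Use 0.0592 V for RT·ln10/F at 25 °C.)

The Ce⁴⁺/Ce³⁺ couple has the higher reduction potential and acts as the cathode, so E°_cell = +1.72 − (-0.28) = 2.00 V.
Balancing electrons gives n = 2; the reaction quotient is Q = [Co²⁺]·[Ce³⁺]^2/[Ce⁴⁺]^2 = 0.00650.
At 25 °C, E = E° − (0.0592/n) log Q = 2.00 − (0.0592/2)(-2.187) = 2.000 + 0.065 = 2.065 V.

2.06 V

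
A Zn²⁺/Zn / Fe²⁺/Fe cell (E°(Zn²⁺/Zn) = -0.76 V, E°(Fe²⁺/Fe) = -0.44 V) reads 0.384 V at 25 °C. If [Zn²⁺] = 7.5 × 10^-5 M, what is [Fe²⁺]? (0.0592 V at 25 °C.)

From the Nernst equation, log Q = n(E° − E)/0.0592 = 2(0.32 − 0.384)/0.0592 = -2.162, so Q = 0.00688.
With Q = [Zn²⁺]/[Fe²⁺] and the known concentrations, [Fe²⁺] in the denominator gives [Fe²⁺] = 0.011 M.

0.011 M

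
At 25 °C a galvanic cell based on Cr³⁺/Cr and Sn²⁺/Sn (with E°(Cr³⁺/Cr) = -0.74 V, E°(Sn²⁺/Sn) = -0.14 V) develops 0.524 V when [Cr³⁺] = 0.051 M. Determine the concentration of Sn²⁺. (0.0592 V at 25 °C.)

From the Nernst equation, log Q = n(E° − E)/0.0592 = 6(0.60 − 0.524)/0.0592 = 7.703, so Q = 5.04 × 10^7.
With Q = [Cr³⁺]^2/[Sn²⁺]^3 and the known concentrations, [Sn²⁺]^3 in the denominator gives [Sn²⁺] = 3.7 × 10^-4 M.

3.7 × 10^-4 M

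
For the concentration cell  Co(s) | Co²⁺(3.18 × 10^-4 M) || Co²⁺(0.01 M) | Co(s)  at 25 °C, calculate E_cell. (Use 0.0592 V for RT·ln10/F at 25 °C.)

Both half-cells are Co²⁺/Co, so E°_cell = 0. The concentrated side is the cathode; the cell reaction moves Co²⁺ from high to low concentration with n = 2.
Q = [Co²⁺]_dilute/[Co²⁺]_conc = 3.18 × 10^-4/0.01 = 0.0318.
E = 0 − (0.0592/2) log Q = −(0.0592/2)(-1.498) = 0.0443 V.

0.044 V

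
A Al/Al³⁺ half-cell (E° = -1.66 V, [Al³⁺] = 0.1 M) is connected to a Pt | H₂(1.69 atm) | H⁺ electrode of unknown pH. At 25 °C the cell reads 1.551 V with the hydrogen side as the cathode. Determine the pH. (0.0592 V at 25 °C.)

pH = 2.06

E°_cell = 1.66 V and n = 6.
log Q = n(E° − E)/0.0592 = 6×(1.66 − 1.551)/0.0592 = 11.047.
With Q = [Al³⁺]^2·P(H₂)^3 / [H⁺]^6, solving for [H⁺] gives log[H⁺] = -2.061, so pH = 2.06.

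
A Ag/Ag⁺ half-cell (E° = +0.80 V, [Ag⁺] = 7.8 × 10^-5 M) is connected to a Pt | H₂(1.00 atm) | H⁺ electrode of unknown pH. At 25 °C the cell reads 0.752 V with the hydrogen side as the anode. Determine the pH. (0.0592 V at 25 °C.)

pH = 3.30

E°_cell = 0.80 V and n = 2.
log Q = n(E° − E)/0.0592 = 2×(0.80 − 0.752)/0.0592 = 1.622.
With Q = [H⁺]^2 / ([Ag⁺]^2·P(H₂)), solving for [H⁺] gives log[H⁺] = -3.297, so pH = 3.30.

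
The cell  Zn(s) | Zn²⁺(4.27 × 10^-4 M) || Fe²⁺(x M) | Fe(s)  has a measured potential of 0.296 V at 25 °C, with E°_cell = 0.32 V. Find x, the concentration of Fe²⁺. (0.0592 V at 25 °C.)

From the Nernst equation, log Q = n(E° − E)/0.0592 = 2(0.32 − 0.296)/0.0592 = 0.811, so Q = 6.47.
With Q = [Zn²⁺]/[Fe²⁺] and the known concentrations, [Fe²⁺] in the denominator gives [Fe²⁺] = 6.6 × 10^-5 M.

6.6 × 10^-5 M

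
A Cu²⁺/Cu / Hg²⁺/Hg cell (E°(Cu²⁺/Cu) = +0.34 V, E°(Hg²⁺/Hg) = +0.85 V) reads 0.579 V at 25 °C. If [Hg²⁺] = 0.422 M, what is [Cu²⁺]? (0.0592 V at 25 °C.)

From the Nernst equation, log Q = n(E° − E)/0.0592 = 2(0.51 − 0.579)/0.0592 = -2.331, so Q = 0.00467.
With Q = [Cu²⁺]/[Hg²⁺] and the known concentrations, [Cu²⁺] in the numerator gives [Cu²⁺] = 0.002 M.

0.002 M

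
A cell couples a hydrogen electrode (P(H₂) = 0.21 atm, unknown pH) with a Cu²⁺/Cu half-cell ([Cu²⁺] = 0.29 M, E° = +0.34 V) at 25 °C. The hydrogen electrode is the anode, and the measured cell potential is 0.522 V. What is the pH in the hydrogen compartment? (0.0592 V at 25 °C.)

E°_cell = 0.34 V and n = 2.
log Q = n(E° − E)/0.0592 = 2×(0.34 − 0.522)/0.0592 = -6.149.
With Q = [H⁺]^2 / ([Cu²⁺]·P(H₂)), solving for [H⁺] gives log[H⁺] = -3.682, so pH = 3.68.

pH = 3.68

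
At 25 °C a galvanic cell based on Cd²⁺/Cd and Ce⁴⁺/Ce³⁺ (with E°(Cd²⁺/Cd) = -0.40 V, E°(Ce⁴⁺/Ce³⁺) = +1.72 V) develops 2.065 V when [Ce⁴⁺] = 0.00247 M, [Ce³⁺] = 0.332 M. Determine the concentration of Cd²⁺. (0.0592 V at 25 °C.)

0.004 M

From the Nernst equation, log Q = n(E° − E)/0.0592 = 2(2.12 − 2.065)/0.0592 = 1.858, so Q = 72.1.
With Q = [Cd²⁺]·[Ce³⁺]^2/[Ce⁴⁺]^2 and the known concentrations, [Cd²⁺] in the numerator gives [Cd²⁺] = 0.004 M.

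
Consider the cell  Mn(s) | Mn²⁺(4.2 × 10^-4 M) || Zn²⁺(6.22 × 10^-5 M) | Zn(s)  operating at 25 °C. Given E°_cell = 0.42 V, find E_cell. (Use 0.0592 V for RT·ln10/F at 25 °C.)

0.395 V

Balancing electrons gives n = 2; the reaction quotient is Q = [Mn²⁺]/[Zn²⁺] = 6.75.
At 25 °C, E = E° − (0.0592/n) log Q = 0.42 − (0.0592/2)(0.829) = 0.420 − 0.025 = 0.395 V.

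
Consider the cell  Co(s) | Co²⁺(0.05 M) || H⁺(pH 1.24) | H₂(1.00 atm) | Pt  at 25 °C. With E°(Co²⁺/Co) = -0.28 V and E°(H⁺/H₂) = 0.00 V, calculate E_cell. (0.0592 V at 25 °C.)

The hydrogen couple is the cathode, so E°_cell = 0.28 V; n = 2.
[H⁺] = 10^(−1.24) = 0.058 M, and Q = [Co²⁺]·P(H₂) / [H⁺]^2 = 15.1.
E = E° − (0.0592/2) log Q = 0.28 − (0.0592/2)(1.179) = 0.245 V.

0.25 V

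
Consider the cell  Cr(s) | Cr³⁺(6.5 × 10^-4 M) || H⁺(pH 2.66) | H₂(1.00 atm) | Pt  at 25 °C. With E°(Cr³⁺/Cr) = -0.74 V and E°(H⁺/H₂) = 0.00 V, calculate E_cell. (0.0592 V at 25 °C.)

The hydrogen couple is the cathode, so E°_cell = 0.74 V; n = 6.
[H⁺] = 10^(−2.66) = 0.0022 M, and Q = [Cr³⁺]^2·P(H₂)^3 / [H⁺]^6 = 3.85 × 10^9.
E = E° − (0.0592/6) log Q = 0.74 − (0.0592/6)(9.586) = 0.645 V.

0.65 V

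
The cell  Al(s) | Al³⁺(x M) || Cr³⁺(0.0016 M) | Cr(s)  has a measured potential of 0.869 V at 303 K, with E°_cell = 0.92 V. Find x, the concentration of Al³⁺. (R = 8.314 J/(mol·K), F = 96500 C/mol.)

From the Nernst equation, ln Q = nF(E° − E)/RT = 3×96500×(0.92 − 0.869)/(8.314×303) = 5.861, so Q = 351.
With Q = [Al³⁺]/[Cr³⁺] and the known concentrations, [Al³⁺] in the numerator gives [Al³⁺] = 0.56 M.

0.56 M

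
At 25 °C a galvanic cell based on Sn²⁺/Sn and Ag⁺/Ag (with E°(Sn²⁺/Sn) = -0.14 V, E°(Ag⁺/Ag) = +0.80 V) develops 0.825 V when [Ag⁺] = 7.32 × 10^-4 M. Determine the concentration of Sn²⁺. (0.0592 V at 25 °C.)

0.0041 M

From the Nernst equation, log Q = n(E° − E)/0.0592 = 2(0.94 − 0.825)/0.0592 = 3.885, so Q = 7680.
With Q = [Sn²⁺]/[Ag⁺]^2 and the known concentrations, [Sn²⁺] in the numerator gives [Sn²⁺] = 0.0041 M.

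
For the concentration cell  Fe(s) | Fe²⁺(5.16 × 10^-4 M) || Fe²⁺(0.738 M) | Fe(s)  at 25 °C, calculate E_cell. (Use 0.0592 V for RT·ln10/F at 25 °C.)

Both half-cells are Fe²⁺/Fe, so E°_cell = 0. The concentrated side is the cathode; the cell reaction moves Fe²⁺ from high to low concentration with n = 2.
Q = [Fe²⁺]_dilute/[Fe²⁺]_conc = 5.16 × 10^-4/0.738 = 6.99 × 10^-4.
E = 0 − (0.0592/2) log Q = −(0.0592/2)(-3.155) = 0.0934 V.

0.093 V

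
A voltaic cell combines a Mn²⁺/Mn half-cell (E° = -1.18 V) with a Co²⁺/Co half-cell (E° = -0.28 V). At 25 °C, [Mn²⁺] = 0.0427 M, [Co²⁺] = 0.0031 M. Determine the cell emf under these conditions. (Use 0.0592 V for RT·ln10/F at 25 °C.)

The Co²⁺/Co couple has the higher reduction potential and acts as the cathode, so E°_cell = -0.28 − (-1.18) = 0.90 V.
Balancing electrons gives n = 2; the reaction quotient is Q = [Mn²⁺]/[Co²⁺] = 13.8.
At 25 °C, E = E° − (0.0592/n) log Q = 0.90 − (0.0592/2)(1.139) = 0.900 − 0.034 = 0.866 V.

0.866 V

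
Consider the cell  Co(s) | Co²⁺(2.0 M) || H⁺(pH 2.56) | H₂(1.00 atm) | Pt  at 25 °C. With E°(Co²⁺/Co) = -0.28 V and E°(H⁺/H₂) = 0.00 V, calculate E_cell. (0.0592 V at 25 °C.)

The hydrogen couple is the cathode, so E°_cell = 0.28 V; n = 2.
[H⁺] = 10^(−2.56) = 0.0028 M, and Q = [Co²⁺]·P(H₂) / [H⁺]^2 = 2.64 × 10^5.
E = E° − (0.0592/2) log Q = 0.28 − (0.0592/2)(5.421) = 0.120 V.

0.12 V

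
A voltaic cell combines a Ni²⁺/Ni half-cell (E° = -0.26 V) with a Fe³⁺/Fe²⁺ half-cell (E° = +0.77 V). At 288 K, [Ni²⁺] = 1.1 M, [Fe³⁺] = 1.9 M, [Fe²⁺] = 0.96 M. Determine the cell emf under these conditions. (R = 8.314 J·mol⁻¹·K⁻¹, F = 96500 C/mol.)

1.05 V

The Fe³⁺/Fe²⁺ couple has the higher reduction potential and acts as the cathode, so E°_cell = +0.77 − (-0.26) = 1.03 V.
Balancing electrons gives n = 2; the reaction quotient is Q = [Ni²⁺]·[Fe²⁺]^2/[Fe³⁺]^2 = 0.281.
E = E° − (RT/nF) ln Q = 1.03 − (8.314×288)/(2×96500) × (-1.270) = 1.030 + 0.016 = 1.046 V.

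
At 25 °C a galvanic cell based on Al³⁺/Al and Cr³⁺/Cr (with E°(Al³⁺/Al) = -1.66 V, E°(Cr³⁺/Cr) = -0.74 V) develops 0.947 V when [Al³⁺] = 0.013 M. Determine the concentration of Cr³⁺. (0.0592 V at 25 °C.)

From the Nernst equation, log Q = n(E° − E)/0.0592 = 3(0.92 − 0.947)/0.0592 = -1.368, so Q = 0.0428.
With Q = [Al³⁺]/[Cr³⁺] and the known concentrations, [Cr³⁺] in the denominator gives [Cr³⁺] = 0.3 M.

0.3 M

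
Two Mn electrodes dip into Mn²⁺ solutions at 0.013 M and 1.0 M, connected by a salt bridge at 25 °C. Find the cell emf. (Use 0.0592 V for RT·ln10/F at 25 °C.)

Both half-cells are Mn²⁺/Mn, so E°_cell = 0. The concentrated side is the cathode; the cell reaction moves Mn²⁺ from high to low concentration with n = 2.
Q = [Mn²⁺]_dilute/[Mn²⁺]_conc = 0.013/1.0 = 0.0130.
E = 0 − (0.0592/2) log Q = −(0.0592/2)(-1.886) = 0.0558 V.

0.056 V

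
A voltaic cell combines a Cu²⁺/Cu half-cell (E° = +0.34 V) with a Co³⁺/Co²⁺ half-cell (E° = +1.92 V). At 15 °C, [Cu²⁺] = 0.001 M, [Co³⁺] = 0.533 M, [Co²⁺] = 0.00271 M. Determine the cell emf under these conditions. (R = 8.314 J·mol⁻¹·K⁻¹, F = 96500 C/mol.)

1.80 V

The Co³⁺/Co²⁺ couple has the higher reduction potential and acts as the cathode, so E°_cell = +1.92 − (+0.34) = 1.58 V.
Balancing electrons gives n = 2; the reaction quotient is Q = [Cu²⁺]·[Co²⁺]^2/[Co³⁺]^2 = 2.59 × 10^-8.
E = E° − (RT/nF) ln Q = 1.58 − (8.314×288)/(2×96500) × (-17.471) = 1.580 + 0.217 = 1.797 V.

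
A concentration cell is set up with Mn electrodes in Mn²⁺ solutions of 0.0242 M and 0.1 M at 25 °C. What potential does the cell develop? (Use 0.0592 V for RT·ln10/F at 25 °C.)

Both half-cells are Mn²⁺/Mn, so E°_cell = 0. The concentrated side is the cathode; the cell reaction moves Mn²⁺ from high to low concentration with n = 2.
Q = [Mn²⁺]_dilute/[Mn²⁺]_conc = 0.0242/0.1 = 0.242.
E = 0 − (0.0592/2) log Q = −(0.0592/2)(-0.616) = 0.0182 V.

0.018 V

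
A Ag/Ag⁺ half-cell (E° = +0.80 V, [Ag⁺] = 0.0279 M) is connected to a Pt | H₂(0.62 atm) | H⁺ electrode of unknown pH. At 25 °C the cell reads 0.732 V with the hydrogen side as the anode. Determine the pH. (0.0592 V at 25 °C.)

E°_cell = 0.80 V and n = 2.
log Q = n(E° − E)/0.0592 = 2×(0.80 − 0.732)/0.0592 = 2.297.
With Q = [H⁺]^2 / ([Ag⁺]^2·P(H₂)), solving for [H⁺] gives log[H⁺] = -0.510, so pH = 0.51.

pH = 0.51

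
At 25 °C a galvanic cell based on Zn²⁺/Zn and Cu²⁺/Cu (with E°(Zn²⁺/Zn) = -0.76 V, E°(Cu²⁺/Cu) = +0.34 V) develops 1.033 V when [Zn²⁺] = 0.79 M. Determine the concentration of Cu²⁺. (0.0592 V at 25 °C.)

From the Nernst equation, log Q = n(E° − E)/0.0592 = 2(1.10 − 1.033)/0.0592 = 2.264, so Q = 183.
With Q = [Zn²⁺]/[Cu²⁺] and the known concentrations, [Cu²⁺] in the denominator gives [Cu²⁺] = 0.0043 M.

0.0043 M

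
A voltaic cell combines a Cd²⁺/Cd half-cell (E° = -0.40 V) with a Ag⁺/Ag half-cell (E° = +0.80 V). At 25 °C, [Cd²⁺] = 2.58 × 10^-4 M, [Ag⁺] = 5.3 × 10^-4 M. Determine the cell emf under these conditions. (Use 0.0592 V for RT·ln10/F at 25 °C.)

The Ag⁺/Ag couple has the higher reduction potential and acts as the cathode, so E°_cell = +0.80 − (-0.40) = 1.20 V.
Balancing electrons gives n = 2; the reaction quotient is Q = [Cd²⁺]/[Ag⁺]^2 = 918.
At 25 °C, E = E° − (0.0592/n) log Q = 1.20 − (0.0592/2)(2.963) = 1.200 − 0.088 = 1.112 V.

1.11 V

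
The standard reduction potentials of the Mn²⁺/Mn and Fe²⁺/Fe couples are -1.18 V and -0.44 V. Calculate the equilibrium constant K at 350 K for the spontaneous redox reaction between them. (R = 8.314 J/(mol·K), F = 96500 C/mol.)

E°_cell = -0.44 − (-1.18) = 0.74 V, with n = 2 electrons transferred.
At equilibrium E = 0, so the Nernst equation gives ln K = nFE°/RT = (2)(96500)(0.74)/((8.314)(350)) = 49.08.
K = e^49.08 = 2.1 × 10^21.

2.1 × 10^21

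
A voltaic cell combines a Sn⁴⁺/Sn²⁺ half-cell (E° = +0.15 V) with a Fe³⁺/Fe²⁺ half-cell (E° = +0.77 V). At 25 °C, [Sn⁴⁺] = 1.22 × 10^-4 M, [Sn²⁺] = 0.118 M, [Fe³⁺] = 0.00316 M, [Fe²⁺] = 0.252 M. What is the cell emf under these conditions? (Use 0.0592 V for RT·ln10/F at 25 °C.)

0.596 V

The Fe³⁺/Fe²⁺ couple has the higher reduction potential and acts as the cathode, so E°_cell = +0.77 − (+0.15) = 0.62 V.
Balancing electrons gives n = 2; the reaction quotient is Q = [Sn⁴⁺]·[Fe²⁺]^2/([Sn²⁺]·[Fe³⁺]^2) = 6.58.
At 25 °C, E = E° − (0.0592/n) log Q = 0.62 − (0.0592/2)(0.818) = 0.620 − 0.024 = 0.596 V.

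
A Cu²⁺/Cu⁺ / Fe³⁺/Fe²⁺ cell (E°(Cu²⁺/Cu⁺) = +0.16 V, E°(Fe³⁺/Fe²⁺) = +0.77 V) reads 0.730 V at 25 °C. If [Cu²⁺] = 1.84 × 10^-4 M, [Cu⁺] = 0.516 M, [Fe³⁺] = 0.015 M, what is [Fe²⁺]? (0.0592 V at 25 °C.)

From the Nernst equation, log Q = n(E° − E)/0.0592 = 1(0.61 − 0.730)/0.0592 = -2.027, so Q = 0.00940.
With Q = [Cu²⁺]·[Fe²⁺]/([Cu⁺]·[Fe³⁺]) and the known concentrations, [Fe²⁺] in the numerator gives [Fe²⁺] = 0.4 M.

0.4 M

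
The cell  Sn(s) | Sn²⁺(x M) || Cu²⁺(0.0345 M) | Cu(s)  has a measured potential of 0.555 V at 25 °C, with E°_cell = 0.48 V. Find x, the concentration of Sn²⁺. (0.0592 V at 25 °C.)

1 × 10^-4 M

From the Nernst equation, log Q = n(E° − E)/0.0592 = 2(0.48 − 0.555)/0.0592 = -2.534, so Q = 0.00293.
With Q = [Sn²⁺]/[Cu²⁺] and the known concentrations, [Sn²⁺] in the numerator gives [Sn²⁺] = 1 × 10^-4 M.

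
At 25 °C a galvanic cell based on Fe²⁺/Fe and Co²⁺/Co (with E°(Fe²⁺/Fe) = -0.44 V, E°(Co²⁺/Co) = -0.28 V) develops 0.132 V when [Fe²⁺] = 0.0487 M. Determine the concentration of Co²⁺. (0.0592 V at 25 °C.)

0.0055 M

From the Nernst equation, log Q = n(E° − E)/0.0592 = 2(0.16 − 0.132)/0.0592 = 0.946, so Q = 8.83.
With Q = [Fe²⁺]/[Co²⁺] and the known concentrations, [Co²⁺] in the denominator gives [Co²⁺] = 0.0055 M.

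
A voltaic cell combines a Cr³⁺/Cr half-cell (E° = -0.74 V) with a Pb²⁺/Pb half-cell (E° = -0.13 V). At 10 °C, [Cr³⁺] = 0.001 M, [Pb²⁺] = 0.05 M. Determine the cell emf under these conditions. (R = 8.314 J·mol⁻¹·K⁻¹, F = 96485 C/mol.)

0.630 V

The Pb²⁺/Pb couple has the higher reduction potential and acts as the cathode, so E°_cell = -0.13 − (-0.74) = 0.61 V.
Balancing electrons gives n = 6; the reaction quotient is Q = [Cr³⁺]^2/[Pb²⁺]^3 = 0.00800.
E = E° − (RT/nF) ln Q = 0.61 − (8.314×283)/(6×96485) × (-4.828) = 0.610 + 0.020 = 0.630 V.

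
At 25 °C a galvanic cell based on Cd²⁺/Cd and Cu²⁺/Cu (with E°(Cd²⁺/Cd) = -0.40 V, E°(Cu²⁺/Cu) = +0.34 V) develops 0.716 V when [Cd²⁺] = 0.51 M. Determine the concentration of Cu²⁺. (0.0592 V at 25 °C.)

From the Nernst equation, log Q = n(E° − E)/0.0592 = 2(0.74 − 0.716)/0.0592 = 0.811, so Q = 6.47.
With Q = [Cd²⁺]/[Cu²⁺] and the known concentrations, [Cu²⁺] in the denominator gives [Cu²⁺] = 0.079 M.

0.079 M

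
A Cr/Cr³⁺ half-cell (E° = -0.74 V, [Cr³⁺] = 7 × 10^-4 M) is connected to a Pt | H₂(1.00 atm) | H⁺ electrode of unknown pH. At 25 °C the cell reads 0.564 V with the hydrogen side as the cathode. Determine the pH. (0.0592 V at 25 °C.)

pH = 4.02

E°_cell = 0.74 V and n = 6.
log Q = n(E° − E)/0.0592 = 6×(0.74 − 0.564)/0.0592 = 17.838.
With Q = [Cr³⁺]^2·P(H₂)^3 / [H⁺]^6, solving for [H⁺] gives log[H⁺] = -4.025, so pH = 4.02.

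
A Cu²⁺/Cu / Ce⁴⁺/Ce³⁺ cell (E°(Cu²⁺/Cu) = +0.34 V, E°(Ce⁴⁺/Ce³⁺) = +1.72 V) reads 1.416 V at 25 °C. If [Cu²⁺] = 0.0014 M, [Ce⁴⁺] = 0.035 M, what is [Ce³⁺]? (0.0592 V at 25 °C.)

0.23 M

From the Nernst equation, log Q = n(E° − E)/0.0592 = 2(1.38 − 1.416)/0.0592 = -1.216, so Q = 0.0608.
With Q = [Cu²⁺]·[Ce³⁺]^2/[Ce⁴⁺]^2 and the known concentrations, [Ce³⁺]^2 in the numerator gives [Ce³⁺] = 0.23 M.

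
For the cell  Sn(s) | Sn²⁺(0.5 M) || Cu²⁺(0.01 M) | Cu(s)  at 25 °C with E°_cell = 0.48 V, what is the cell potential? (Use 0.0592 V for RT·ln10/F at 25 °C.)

Balancing electrons gives n = 2; the reaction quotient is Q = [Sn²⁺]/[Cu²⁺] = 50.0.
At 25 °C, E = E° − (0.0592/n) log Q = 0.48 − (0.0592/2)(1.699) = 0.480 − 0.050 = 0.430 V.

0.430 V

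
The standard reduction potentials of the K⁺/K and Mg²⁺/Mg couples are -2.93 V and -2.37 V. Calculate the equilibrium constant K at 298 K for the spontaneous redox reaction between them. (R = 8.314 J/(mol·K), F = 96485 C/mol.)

8.8 × 10^18

E°_cell = -2.37 − (-2.93) = 0.56 V, with n = 2 electrons transferred.
At equilibrium E = 0, so the Nernst equation gives ln K = nFE°/RT = (2)(96485)(0.56)/((8.314)(298)) = 43.62.
K = e^43.62 = 8.8 × 10^18.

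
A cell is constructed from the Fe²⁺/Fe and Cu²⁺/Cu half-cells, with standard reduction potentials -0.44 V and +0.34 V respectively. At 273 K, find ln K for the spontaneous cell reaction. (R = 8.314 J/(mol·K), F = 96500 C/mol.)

ln K = 66.3

E°_cell = +0.34 − (-0.44) = 0.78 V, with n = 2 electrons transferred.
At equilibrium E = 0, so the Nernst equation gives ln K = nFE°/RT = (2)(96500)(0.78)/((8.314)(273)) = 66.33.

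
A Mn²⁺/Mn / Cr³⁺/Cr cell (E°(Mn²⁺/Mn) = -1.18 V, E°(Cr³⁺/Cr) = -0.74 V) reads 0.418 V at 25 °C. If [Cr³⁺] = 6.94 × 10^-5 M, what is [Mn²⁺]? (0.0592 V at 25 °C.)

0.0094 M

From the Nernst equation, log Q = n(E° − E)/0.0592 = 6(0.44 − 0.418)/0.0592 = 2.230, so Q = 170.
With Q = [Mn²⁺]^3/[Cr³⁺]^2 and the known concentrations, [Mn²⁺]^3 in the numerator gives [Mn²⁺] = 0.0094 M.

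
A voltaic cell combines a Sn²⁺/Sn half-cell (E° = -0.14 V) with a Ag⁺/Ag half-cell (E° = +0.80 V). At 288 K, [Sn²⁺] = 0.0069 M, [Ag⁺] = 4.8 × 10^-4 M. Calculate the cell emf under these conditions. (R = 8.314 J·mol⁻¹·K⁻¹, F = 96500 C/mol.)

0.812 V

The Ag⁺/Ag couple has the higher reduction potential and acts as the cathode, so E°_cell = +0.80 − (-0.14) = 0.94 V.
Balancing electrons gives n = 2; the reaction quotient is Q = [Sn²⁺]/[Ag⁺]^2 = 2.99 × 10^4.
E = E° − (RT/nF) ln Q = 0.94 − (8.314×288)/(2×96500) × (10.307) = 0.940 − 0.128 = 0.812 V.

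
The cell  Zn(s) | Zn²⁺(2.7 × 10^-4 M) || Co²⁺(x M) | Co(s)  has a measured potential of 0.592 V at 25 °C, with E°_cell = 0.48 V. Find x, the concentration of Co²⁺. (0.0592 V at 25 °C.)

1.6 M

From the Nernst equation, log Q = n(E° − E)/0.0592 = 2(0.48 − 0.592)/0.0592 = -3.784, so Q = 1.65 × 10^-4.
With Q = [Zn²⁺]/[Co²⁺] and the known concentrations, [Co²⁺] in the denominator gives [Co²⁺] = 1.6 M.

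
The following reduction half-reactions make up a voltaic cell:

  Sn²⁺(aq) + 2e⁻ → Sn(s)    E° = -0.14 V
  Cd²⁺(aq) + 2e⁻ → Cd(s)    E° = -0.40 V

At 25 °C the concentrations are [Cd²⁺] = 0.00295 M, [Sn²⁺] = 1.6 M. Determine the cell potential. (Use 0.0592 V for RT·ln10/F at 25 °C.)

0.341 V

The Sn²⁺/Sn couple has the higher reduction potential and acts as the cathode, so E°_cell = -0.14 − (-0.40) = 0.26 V.
Balancing electrons gives n = 2; the reaction quotient is Q = [Cd²⁺]/[Sn²⁺] = 0.00184.
At 25 °C, E = E° − (0.0592/n) log Q = 0.26 − (0.0592/2)(-2.734) = 0.260 + 0.081 = 0.341 V.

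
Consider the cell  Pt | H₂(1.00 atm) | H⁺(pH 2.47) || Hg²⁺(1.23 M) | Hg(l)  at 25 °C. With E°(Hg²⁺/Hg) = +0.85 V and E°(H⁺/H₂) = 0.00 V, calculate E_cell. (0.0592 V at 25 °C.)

The Hg²⁺/Hg couple is the cathode, so E°_cell = 0.85 V; n = 2.
[H⁺] = 10^(−2.47) = 0.0034 M, and Q = [H⁺]^2 / ([Hg²⁺]·P(H₂)) = 9.33 × 10^-6.
E = E° − (0.0592/2) log Q = 0.85 − (0.0592/2)(-5.030) = 0.999 V.

1.00 V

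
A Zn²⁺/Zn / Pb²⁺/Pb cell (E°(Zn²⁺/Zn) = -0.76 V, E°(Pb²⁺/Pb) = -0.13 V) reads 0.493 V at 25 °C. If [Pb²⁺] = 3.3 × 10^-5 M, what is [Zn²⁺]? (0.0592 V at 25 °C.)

1.4 M

From the Nernst equation, log Q = n(E° − E)/0.0592 = 2(0.63 − 0.493)/0.0592 = 4.628, so Q = 4.25 × 10^4.
With Q = [Zn²⁺]/[Pb²⁺] and the known concentrations, [Zn²⁺] in the numerator gives [Zn²⁺] = 1.4 M.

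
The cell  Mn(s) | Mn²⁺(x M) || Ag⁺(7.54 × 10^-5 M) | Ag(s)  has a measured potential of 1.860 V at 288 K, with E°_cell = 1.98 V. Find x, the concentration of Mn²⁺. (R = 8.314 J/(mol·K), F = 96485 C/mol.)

9 × 10^-5 M

From the Nernst equation, ln Q = nF(E° − E)/RT = 2×96485×(1.98 − 1.860)/(8.314×288) = 9.671, so Q = 1.59 × 10^4.
With Q = [Mn²⁺]/[Ag⁺]^2 and the known concentrations, [Mn²⁺] in the numerator gives [Mn²⁺] = 9 × 10^-5 M.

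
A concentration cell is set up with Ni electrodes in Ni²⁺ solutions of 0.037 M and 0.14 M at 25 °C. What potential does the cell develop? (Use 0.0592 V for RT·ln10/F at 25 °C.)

0.017 V

Both half-cells are Ni²⁺/Ni, so E°_cell = 0. The concentrated side is the cathode; the cell reaction moves Ni²⁺ from high to low concentration with n = 2.
Q = [Ni²⁺]_dilute/[Ni²⁺]_conc = 0.037/0.14 = 0.264.
E = 0 − (0.0592/2) log Q = −(0.0592/2)(-0.578) = 0.0171 V.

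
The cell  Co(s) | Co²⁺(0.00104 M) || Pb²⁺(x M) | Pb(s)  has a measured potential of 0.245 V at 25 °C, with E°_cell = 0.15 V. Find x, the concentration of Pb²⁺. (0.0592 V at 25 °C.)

1.7 M

From the Nernst equation, log Q = n(E° − E)/0.0592 = 2(0.15 − 0.245)/0.0592 = -3.209, so Q = 6.17 × 10^-4.
With Q = [Co²⁺]/[Pb²⁺] and the known concentrations, [Pb²⁺] in the denominator gives [Pb²⁺] = 1.7 M.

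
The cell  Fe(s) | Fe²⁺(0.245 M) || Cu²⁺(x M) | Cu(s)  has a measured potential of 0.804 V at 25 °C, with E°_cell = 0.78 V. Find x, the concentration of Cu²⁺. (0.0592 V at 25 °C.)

From the Nernst equation, log Q = n(E° − E)/0.0592 = 2(0.78 − 0.804)/0.0592 = -0.811, so Q = 0.155.
With Q = [Fe²⁺]/[Cu²⁺] and the known concentrations, [Cu²⁺] in the denominator gives [Cu²⁺] = 1.6 M.

1.6 M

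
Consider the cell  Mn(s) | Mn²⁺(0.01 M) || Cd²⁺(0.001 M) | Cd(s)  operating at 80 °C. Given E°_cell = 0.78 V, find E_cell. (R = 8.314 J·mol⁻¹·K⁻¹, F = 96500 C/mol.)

Balancing electrons gives n = 2; the reaction quotient is Q = [Mn²⁺]/[Cd²⁺] = 10.0.
E = E° − (RT/nF) ln Q = 0.78 − (8.314×353)/(2×96500) × (2.303) = 0.780 − 0.035 = 0.745 V.

0.745 V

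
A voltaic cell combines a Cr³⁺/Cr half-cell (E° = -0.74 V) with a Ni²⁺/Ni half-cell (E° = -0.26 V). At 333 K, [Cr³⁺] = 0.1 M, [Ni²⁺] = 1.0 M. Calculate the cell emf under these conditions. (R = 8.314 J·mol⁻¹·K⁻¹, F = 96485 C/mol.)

The Ni²⁺/Ni couple has the higher reduction potential and acts as the cathode, so E°_cell = -0.26 − (-0.74) = 0.48 V.
Balancing electrons gives n = 6; the reaction quotient is Q = [Cr³⁺]^2/[Ni²⁺]^3 = 0.0100.
E = E° − (RT/nF) ln Q = 0.48 − (8.314×333)/(6×96485) × (-4.605) = 0.480 + 0.022 = 0.502 V.

0.502 V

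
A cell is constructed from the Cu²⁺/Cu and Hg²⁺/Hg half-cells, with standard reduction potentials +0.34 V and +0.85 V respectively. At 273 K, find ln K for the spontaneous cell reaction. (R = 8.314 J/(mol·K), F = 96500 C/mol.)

ln K = 43.4

E°_cell = +0.85 − (+0.34) = 0.51 V, with n = 2 electrons transferred.
At equilibrium E = 0, so the Nernst equation gives ln K = nFE°/RT = (2)(96500)(0.51)/((8.314)(273)) = 43.37.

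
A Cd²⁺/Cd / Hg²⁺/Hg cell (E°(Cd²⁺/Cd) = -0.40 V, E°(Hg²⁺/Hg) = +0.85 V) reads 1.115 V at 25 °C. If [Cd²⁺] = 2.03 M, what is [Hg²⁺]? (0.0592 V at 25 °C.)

From the Nernst equation, log Q = n(E° − E)/0.0592 = 2(1.25 − 1.115)/0.0592 = 4.561, so Q = 3.64 × 10^4.
With Q = [Cd²⁺]/[Hg²⁺] and the known concentrations, [Hg²⁺] in the denominator gives [Hg²⁺] = 5.6 × 10^-5 M.

5.6 × 10^-5 M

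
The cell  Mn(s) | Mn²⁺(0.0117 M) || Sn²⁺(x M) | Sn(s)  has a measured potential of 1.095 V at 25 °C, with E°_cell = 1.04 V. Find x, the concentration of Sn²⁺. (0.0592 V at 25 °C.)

From the Nernst equation, log Q = n(E° − E)/0.0592 = 2(1.04 − 1.095)/0.0592 = -1.858, so Q = 0.0139.
With Q = [Mn²⁺]/[Sn²⁺] and the known concentrations, [Sn²⁺] in the denominator gives [Sn²⁺] = 0.84 M.

0.84 M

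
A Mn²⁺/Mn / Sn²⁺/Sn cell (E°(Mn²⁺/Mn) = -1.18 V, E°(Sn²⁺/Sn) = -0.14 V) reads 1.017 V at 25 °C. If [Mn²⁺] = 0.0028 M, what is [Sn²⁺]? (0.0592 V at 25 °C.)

4.7 × 10^-4 M

From the Nernst equation, log Q = n(E° − E)/0.0592 = 2(1.04 − 1.017)/0.0592 = 0.777, so Q = 5.98.
With Q = [Mn²⁺]/[Sn²⁺] and the known concentrations, [Sn²⁺] in the denominator gives [Sn²⁺] = 4.7 × 10^-4 M.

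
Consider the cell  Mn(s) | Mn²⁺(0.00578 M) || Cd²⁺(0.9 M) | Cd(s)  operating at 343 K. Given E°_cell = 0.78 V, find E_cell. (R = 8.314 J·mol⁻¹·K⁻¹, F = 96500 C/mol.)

0.855 V

Balancing electrons gives n = 2; the reaction quotient is Q = [Mn²⁺]/[Cd²⁺] = 0.00642.
E = E° − (RT/nF) ln Q = 0.78 − (8.314×343)/(2×96500) × (-5.048) = 0.780 + 0.075 = 0.855 V.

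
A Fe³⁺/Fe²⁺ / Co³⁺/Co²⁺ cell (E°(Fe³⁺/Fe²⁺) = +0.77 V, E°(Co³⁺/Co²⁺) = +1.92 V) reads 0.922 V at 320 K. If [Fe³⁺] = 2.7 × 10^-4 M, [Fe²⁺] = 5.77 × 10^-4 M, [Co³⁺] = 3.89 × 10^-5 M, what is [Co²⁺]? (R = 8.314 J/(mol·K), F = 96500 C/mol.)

From the Nernst equation, ln Q = nF(E° − E)/RT = 1×96500×(1.15 − 0.922)/(8.314×320) = 8.270, so Q = 3900.
With Q = [Fe³⁺]·[Co²⁺]/([Fe²⁺]·[Co³⁺]) and the known concentrations, [Co²⁺] in the numerator gives [Co²⁺] = 0.32 M.

0.32 M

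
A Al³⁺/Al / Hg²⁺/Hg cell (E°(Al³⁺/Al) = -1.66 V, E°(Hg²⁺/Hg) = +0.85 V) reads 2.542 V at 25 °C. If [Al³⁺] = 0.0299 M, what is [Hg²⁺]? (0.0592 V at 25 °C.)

From the Nernst equation, log Q = n(E° − E)/0.0592 = 6(2.51 − 2.542)/0.0592 = -3.243, so Q = 5.71 × 10^-4.
With Q = [Al³⁺]^2/[Hg²⁺]^3 and the known concentrations, [Hg²⁺]^3 in the denominator gives [Hg²⁺] = 1.2 M.

1.2 M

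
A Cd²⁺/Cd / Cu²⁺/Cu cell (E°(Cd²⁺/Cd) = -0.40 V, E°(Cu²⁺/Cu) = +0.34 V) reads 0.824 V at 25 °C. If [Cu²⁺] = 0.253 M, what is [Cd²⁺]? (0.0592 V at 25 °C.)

From the Nernst equation, log Q = n(E° − E)/0.0592 = 2(0.74 − 0.824)/0.0592 = -2.838, so Q = 0.00145.
With Q = [Cd²⁺]/[Cu²⁺] and the known concentrations, [Cd²⁺] in the numerator gives [Cd²⁺] = 3.7 × 10^-4 M.

3.7 × 10^-4 M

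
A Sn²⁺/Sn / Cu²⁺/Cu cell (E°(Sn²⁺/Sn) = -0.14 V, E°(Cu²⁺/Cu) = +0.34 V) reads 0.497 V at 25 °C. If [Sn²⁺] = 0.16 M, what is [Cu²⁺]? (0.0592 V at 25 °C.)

From the Nernst equation, log Q = n(E° − E)/0.0592 = 2(0.48 − 0.497)/0.0592 = -0.574, so Q = 0.266.
With Q = [Sn²⁺]/[Cu²⁺] and the known concentrations, [Cu²⁺] in the denominator gives [Cu²⁺] = 0.6 M.

0.6 M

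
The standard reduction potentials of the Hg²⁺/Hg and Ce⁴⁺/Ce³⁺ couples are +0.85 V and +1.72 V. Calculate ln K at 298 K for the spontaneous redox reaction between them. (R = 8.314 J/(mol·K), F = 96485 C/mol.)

ln K = 67.8

E°_cell = +1.72 − (+0.85) = 0.87 V, with n = 2 electrons transferred.
At equilibrium E = 0, so the Nernst equation gives ln K = nFE°/RT = (2)(96485)(0.87)/((8.314)(298)) = 67.76.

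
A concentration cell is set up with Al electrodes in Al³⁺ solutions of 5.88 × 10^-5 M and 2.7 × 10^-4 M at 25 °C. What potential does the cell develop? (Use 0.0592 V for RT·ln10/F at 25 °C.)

Both half-cells are Al³⁺/Al, so E°_cell = 0. The concentrated side is the cathode; the cell reaction moves Al³⁺ from high to low concentration with n = 3.
Q = [Al³⁺]_dilute/[Al³⁺]_conc = 5.88 × 10^-5/2.7 × 10^-4 = 0.218.
E = 0 − (0.0592/3) log Q = −(0.0592/3)(-0.662) = 0.0131 V.

0.013 V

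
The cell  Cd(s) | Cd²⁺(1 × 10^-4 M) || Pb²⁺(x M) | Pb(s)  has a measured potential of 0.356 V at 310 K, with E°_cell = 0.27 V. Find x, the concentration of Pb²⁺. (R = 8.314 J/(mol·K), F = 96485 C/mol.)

From the Nernst equation, ln Q = nF(E° − E)/RT = 2×96485×(0.27 − 0.356)/(8.314×310) = -6.439, so Q = 0.00160.
With Q = [Cd²⁺]/[Pb²⁺] and the known concentrations, [Pb²⁺] in the denominator gives [Pb²⁺] = 0.063 M.

0.063 M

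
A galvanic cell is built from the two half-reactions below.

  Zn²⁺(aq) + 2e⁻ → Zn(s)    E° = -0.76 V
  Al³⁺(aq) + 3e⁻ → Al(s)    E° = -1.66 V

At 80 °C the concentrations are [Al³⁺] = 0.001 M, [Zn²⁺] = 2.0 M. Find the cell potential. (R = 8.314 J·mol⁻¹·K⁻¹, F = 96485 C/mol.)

0.981 V

The Zn²⁺/Zn couple has the higher reduction potential and acts as the cathode, so E°_cell = -0.76 − (-1.66) = 0.90 V.
Balancing electrons gives n = 6; the reaction quotient is Q = [Al³⁺]^2/[Zn²⁺]^3 = 1.25 × 10^-7.
E = E° − (RT/nF) ln Q = 0.90 − (8.314×353)/(6×96485) × (-15.895) = 0.900 + 0.081 = 0.981 V.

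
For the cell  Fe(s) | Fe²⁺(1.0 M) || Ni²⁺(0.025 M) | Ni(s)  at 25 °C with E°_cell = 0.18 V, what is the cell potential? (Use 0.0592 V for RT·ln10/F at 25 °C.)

0.133 V

Balancing electrons gives n = 2; the reaction quotient is Q = [Fe²⁺]/[Ni²⁺] = 40.0.
At 25 °C, E = E° − (0.0592/n) log Q = 0.18 − (0.0592/2)(1.602) = 0.180 − 0.047 = 0.133 V.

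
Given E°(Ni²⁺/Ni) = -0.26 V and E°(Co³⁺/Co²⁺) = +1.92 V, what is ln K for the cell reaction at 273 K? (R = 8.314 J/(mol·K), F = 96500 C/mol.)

E°_cell = +1.92 − (-0.26) = 2.18 V, with n = 2 electrons transferred.
At equilibrium E = 0, so the Nernst equation gives ln K = nFE°/RT = (2)(96500)(2.18)/((8.314)(273)) = 185.37.

ln K = 185.4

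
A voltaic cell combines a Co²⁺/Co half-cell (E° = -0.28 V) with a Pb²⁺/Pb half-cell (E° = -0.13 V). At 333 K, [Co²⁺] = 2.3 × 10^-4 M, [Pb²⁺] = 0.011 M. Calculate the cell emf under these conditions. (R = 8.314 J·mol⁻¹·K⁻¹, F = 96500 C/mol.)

The Pb²⁺/Pb couple has the higher reduction potential and acts as the cathode, so E°_cell = -0.13 − (-0.28) = 0.15 V.
Balancing electrons gives n = 2; the reaction quotient is Q = [Co²⁺]/[Pb²⁺] = 0.0209.
E = E° − (RT/nF) ln Q = 0.15 − (8.314×333)/(2×96500) × (-3.868) = 0.150 + 0.055 = 0.205 V.

0.205 V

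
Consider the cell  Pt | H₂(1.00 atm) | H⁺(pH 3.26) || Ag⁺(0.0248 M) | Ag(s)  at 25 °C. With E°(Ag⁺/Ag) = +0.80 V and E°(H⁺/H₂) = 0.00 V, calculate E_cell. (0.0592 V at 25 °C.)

0.90 V

The Ag⁺/Ag couple is the cathode, so E°_cell = 0.80 V; n = 2.
[H⁺] = 10^(−3.26) = 5.5 × 10^-4 M, and Q = [H⁺]^2 / ([Ag⁺]^2·P(H₂)) = 4.91 × 10^-4.
E = E° − (0.0592/2) log Q = 0.80 − (0.0592/2)(-3.309) = 0.898 V.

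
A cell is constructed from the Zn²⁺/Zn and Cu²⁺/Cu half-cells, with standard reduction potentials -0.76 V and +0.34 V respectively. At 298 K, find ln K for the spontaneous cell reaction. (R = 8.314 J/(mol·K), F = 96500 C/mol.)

ln K = 85.7

E°_cell = +0.34 − (-0.76) = 1.10 V, with n = 2 electrons transferred.
At equilibrium E = 0, so the Nernst equation gives ln K = nFE°/RT = (2)(96500)(1.10)/((8.314)(298)) = 85.69.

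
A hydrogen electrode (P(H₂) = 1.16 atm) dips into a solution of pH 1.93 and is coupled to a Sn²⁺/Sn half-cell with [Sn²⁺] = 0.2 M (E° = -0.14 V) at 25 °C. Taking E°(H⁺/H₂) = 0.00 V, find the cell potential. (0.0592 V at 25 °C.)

The hydrogen couple is the cathode, so E°_cell = 0.14 V; n = 2.
[H⁺] = 10^(−1.93) = 0.012 M, and Q = [Sn²⁺]·P(H₂) / [H⁺]^2 = 1680.
E = E° − (0.0592/2) log Q = 0.14 − (0.0592/2)(3.225) = 0.045 V.

0.045 V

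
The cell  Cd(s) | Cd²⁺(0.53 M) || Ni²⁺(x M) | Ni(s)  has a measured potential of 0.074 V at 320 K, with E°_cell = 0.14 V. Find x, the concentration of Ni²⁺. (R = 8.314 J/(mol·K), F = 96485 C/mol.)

From the Nernst equation, ln Q = nF(E° − E)/RT = 2×96485×(0.14 − 0.074)/(8.314×320) = 4.787, so Q = 120.
With Q = [Cd²⁺]/[Ni²⁺] and the known concentrations, [Ni²⁺] in the denominator gives [Ni²⁺] = 0.0044 M.

0.0044 M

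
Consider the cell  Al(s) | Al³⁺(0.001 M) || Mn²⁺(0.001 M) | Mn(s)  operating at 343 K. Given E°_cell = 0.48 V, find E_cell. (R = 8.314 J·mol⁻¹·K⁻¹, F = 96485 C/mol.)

Balancing electrons gives n = 6; the reaction quotient is Q = [Al³⁺]^2/[Mn²⁺]^3 = 1000.
E = E° − (RT/nF) ln Q = 0.48 − (8.314×343)/(6×96485) × (6.908) = 0.480 − 0.034 = 0.446 V.

0.446 V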